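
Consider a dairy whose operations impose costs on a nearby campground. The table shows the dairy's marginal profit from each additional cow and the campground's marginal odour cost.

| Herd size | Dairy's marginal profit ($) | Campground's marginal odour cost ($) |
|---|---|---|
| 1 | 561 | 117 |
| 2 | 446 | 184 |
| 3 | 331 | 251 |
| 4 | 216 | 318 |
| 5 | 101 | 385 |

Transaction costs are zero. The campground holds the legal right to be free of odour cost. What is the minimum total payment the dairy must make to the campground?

$552

Efficient level: marginal profit ≥ marginal odour cost through level 3, so k* = 3.
With the campground holding the right, the dairy must at least compensate total damage at k*: 117 + 184 + 251 = 552.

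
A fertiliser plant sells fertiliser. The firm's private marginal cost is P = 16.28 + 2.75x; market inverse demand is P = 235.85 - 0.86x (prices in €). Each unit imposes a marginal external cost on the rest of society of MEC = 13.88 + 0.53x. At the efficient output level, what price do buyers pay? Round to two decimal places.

Social marginal cost = private MC + MEC = 30.16 + 3.28x.
Set SMC = demand: 30.16 + 3.28x = 235.85 - 0.86x → x* = 49.6836.
Consumer price on the demand curve at x*: 235.85 − 0.86×49.6836 = 193.1221.

P = €193.12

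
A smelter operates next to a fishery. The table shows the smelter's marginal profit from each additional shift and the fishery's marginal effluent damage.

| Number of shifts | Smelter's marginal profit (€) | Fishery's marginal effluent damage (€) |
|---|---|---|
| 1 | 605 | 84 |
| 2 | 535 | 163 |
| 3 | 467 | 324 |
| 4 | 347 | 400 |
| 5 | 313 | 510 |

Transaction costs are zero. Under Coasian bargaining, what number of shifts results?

3

Bargaining reaches the level where marginal profit last exceeds marginal effluent damage.
That holds through level 3 (467 ≥ 324) but not at 4 (347 < 400).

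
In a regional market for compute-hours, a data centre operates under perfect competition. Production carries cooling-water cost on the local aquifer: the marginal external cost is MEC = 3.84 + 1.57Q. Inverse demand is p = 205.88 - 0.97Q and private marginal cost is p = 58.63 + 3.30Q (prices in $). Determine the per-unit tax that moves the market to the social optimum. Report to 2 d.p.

tax = $42.39 per unit

Social marginal cost = private MC + MEC = 62.47 + 4.87Q.
Set SMC = demand: 62.47 + 4.87Q = 205.88 - 0.97Q → Q* = 24.5565.
The Pigouvian tax equals MEC at Q*: 3.84 + 1.57×24.5565 = 42.3937.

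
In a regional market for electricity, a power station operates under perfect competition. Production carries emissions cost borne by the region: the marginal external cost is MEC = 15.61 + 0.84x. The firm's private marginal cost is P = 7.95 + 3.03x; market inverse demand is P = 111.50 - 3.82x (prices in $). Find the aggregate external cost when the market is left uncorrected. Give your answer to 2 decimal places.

$331.95

Market equilibrium (private): 7.95 + 3.03x = 111.50 - 3.82x → x_m = 15.1168.
Total external cost = ∫₀^{x_m} (15.61 + 0.84x) dx = 15.61×15.1168 + ½×0.84×15.1168² = 331.9507.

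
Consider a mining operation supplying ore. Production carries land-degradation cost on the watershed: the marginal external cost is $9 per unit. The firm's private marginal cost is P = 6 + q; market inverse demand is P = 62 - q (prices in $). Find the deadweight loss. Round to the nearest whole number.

Market equilibrium (private): 6 + q = 62 - q → q_m = 28.0000.
Social marginal cost = private MC + MEC = 15 + q.
Set SMC = demand: 15 + q = 62 - q → q* = 23.5000.
Height of the DWL triangle at q_m is SMC(q_m) − demand(q_m) = MEC(q_m) = 9.0000.
DWL = ½ × 4.5000 × 9.0000 = 20.2500.

DWL = $20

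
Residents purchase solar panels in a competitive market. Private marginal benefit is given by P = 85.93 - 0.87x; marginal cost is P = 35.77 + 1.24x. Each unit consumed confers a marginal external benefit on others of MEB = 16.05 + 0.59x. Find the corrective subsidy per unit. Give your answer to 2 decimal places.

subsidy = 41.75 per unit

Social marginal benefit = demand + MEB = 101.98 - 0.28x.
Set SMB = MC: 101.98 - 0.28x = 35.77 + 1.24x → x* = 43.5592.
The Pigouvian subsidy equals MEB at x*: 16.05 + 0.59×43.5592 = 41.7499.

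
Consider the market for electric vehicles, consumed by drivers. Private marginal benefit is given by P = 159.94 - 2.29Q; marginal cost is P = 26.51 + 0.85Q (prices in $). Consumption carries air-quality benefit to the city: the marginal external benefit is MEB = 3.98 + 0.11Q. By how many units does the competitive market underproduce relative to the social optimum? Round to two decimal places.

2.86 units

Market equilibrium (private): 26.51 + 0.85Q = 159.94 - 2.29Q → Q_m = 42.4936.
Social marginal benefit = demand + MEB = 163.92 - 2.18Q.
Set SMB = MC: 163.92 - 2.18Q = 26.51 + 0.85Q → Q* = 45.3498.
Gap = |42.4936 − 45.3498| = 2.8562.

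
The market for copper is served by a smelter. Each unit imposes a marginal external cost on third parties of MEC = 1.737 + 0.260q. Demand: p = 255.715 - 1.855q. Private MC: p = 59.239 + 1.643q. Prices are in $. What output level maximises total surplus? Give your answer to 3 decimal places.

Social marginal cost = private MC + MEC = 60.976 + 1.903q.
Set SMC = demand: 60.976 + 1.903q = 255.715 - 1.855q → q* = 51.8199.

q* = 51.820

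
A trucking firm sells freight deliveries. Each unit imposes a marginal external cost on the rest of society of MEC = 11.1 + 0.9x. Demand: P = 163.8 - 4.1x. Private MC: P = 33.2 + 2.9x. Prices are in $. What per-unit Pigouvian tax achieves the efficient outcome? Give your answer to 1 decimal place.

Social marginal cost = private MC + MEC = 44.3 + 3.8x.
Set SMC = demand: 44.3 + 3.8x = 163.8 - 4.1x → x* = 15.1266.
The Pigouvian tax equals MEC at x*: 11.1 + 0.9×15.1266 = 24.7139.

tax = $24.7 per unit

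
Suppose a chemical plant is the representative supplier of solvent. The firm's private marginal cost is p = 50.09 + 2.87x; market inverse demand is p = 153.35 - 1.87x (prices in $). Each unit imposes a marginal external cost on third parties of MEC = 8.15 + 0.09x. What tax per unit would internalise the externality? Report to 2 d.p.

Social marginal cost = private MC + MEC = 58.24 + 2.96x.
Set SMC = demand: 58.24 + 2.96x = 153.35 - 1.87x → x* = 19.6915.
The Pigouvian tax equals MEC at x*: 8.15 + 0.09×19.6915 = 9.9222.

tax = $9.92 per unit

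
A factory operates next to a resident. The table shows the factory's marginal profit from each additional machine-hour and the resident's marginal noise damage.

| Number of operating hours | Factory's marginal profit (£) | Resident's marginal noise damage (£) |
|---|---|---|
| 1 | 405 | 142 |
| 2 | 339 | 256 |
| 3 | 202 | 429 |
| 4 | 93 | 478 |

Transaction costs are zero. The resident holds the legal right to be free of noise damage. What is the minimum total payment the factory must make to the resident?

Efficient level: marginal profit ≥ marginal noise damage through level 2, so k* = 2.
With the resident holding the right, the factory must at least compensate total damage at k*: 142 + 256 = 398.

£398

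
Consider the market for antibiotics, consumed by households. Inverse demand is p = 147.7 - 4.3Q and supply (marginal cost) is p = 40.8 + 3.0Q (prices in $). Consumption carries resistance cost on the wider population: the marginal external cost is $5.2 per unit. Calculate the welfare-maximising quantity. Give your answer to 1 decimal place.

Q* = 13.9

Social marginal benefit = demand − MEC = 142.5 - 4.3Q.
Set SMB = MC: 142.5 - 4.3Q = 40.8 + 3.0Q → Q* = 13.9315.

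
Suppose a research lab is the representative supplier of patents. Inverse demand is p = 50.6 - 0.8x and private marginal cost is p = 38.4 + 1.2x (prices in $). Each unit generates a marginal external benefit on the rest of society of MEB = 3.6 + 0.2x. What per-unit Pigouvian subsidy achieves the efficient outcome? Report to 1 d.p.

Social marginal cost = private MC − MEB = 34.8 + x.
Set SMC = demand: 34.8 + x = 50.6 - 0.8x → x* = 8.7778.
The Pigouvian subsidy equals MEB at x*: 3.6 + 0.2×8.7778 = 5.3556.

subsidy = $5.4 per unit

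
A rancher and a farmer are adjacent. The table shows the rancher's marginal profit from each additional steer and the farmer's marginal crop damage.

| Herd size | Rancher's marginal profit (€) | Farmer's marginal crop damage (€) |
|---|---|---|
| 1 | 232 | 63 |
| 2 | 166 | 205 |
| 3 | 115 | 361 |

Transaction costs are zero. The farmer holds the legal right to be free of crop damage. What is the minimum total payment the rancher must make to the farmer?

Efficient level: marginal profit ≥ marginal crop damage through level 1, so k* = 1.
With the farmer holding the right, the rancher must at least compensate total damage at k*: 63 = 63.

€63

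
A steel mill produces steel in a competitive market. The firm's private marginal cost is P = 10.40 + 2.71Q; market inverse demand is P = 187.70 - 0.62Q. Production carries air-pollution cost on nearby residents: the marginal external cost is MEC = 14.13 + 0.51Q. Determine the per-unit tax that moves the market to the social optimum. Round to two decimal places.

tax = 35.80 per unit

Social marginal cost = private MC + MEC = 24.53 + 3.22Q.
Set SMC = demand: 24.53 + 3.22Q = 187.70 - 0.62Q → Q* = 42.4922.
The Pigouvian tax equals MEC at Q*: 14.13 + 0.51×42.4922 = 35.8010.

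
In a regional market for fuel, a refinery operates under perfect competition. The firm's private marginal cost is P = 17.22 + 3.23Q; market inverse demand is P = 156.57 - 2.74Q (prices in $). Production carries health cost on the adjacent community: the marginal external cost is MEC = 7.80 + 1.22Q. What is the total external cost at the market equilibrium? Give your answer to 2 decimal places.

$514.41

Market equilibrium (private): 17.22 + 3.23Q = 156.57 - 2.74Q → Q_m = 23.3417.
Total external cost = ∫₀^{Q_m} (7.80 + 1.22Q) dQ = 7.80×23.3417 + ½×1.22×23.3417² = 514.4146.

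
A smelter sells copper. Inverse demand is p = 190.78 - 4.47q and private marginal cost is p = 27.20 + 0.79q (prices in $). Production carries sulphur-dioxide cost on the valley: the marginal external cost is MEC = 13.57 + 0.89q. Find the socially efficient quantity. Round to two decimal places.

Social marginal cost = private MC + MEC = 40.77 + 1.68q.
Set SMC = demand: 40.77 + 1.68q = 190.78 - 4.47q → q* = 24.3919.

q* = 24.39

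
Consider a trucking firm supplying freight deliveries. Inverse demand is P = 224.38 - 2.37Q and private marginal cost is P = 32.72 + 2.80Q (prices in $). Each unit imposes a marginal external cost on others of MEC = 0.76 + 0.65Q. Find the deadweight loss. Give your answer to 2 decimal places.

Market equilibrium (private): 32.72 + 2.80Q = 224.38 - 2.37Q → Q_m = 37.0716.
Social marginal cost = private MC + MEC = 33.48 + 3.45Q.
Set SMC = demand: 33.48 + 3.45Q = 224.38 - 2.37Q → Q* = 32.8007.
Between Q* and Q_m the wedge SMC − demand runs linearly from 0 to MEC(Q_m), so the loss is a triangle.
DWL = ½ × 4.2709 × 24.8565 = 53.0798.

DWL = $53.08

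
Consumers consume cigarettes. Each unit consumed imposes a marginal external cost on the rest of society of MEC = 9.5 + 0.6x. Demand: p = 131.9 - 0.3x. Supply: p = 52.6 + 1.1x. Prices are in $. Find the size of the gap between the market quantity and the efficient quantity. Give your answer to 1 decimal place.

Market equilibrium (private): 52.6 + 1.1x = 131.9 - 0.3x → x_m = 56.6429.
Social marginal benefit = demand − MEC = 122.4 - 0.9x.
Set SMB = MC: 122.4 - 0.9x = 52.6 + 1.1x → x* = 34.9000.
Gap = |56.6429 − 34.9000| = 21.7429.

21.7 units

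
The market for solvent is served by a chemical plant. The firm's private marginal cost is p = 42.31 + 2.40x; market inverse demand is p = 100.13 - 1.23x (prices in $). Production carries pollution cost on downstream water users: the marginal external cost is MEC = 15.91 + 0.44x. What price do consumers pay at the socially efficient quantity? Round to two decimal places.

P = $87.46

Social marginal cost = private MC + MEC = 58.22 + 2.84x.
Set SMC = demand: 58.22 + 2.84x = 100.13 - 1.23x → x* = 10.2973.
Consumer price on the demand curve at x*: 100.13 − 1.23×10.2973 = 87.4643.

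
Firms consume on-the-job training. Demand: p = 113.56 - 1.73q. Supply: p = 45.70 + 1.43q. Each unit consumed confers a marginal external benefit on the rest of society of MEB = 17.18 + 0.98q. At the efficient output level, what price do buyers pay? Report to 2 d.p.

Social marginal benefit = demand + MEB = 130.74 - 0.75q.
Set SMB = MC: 130.74 - 0.75q = 45.70 + 1.43q → q* = 39.0092.
Consumer price on the demand curve at q*: 113.56 − 1.73×39.0092 = 46.0741.

P = 46.07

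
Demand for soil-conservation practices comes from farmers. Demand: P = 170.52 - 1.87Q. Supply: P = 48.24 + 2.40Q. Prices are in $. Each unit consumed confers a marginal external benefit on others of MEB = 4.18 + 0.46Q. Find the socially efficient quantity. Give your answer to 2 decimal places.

Q* = 33.19

Social marginal benefit = demand + MEB = 174.70 - 1.41Q.
Set SMB = MC: 174.70 - 1.41Q = 48.24 + 2.40Q → Q* = 33.1916.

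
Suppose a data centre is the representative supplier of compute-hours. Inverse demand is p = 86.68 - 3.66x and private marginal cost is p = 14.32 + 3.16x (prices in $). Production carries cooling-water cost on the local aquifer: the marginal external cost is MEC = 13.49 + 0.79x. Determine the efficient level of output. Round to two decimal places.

Social marginal cost = private MC + MEC = 27.81 + 3.95x.
Set SMC = demand: 27.81 + 3.95x = 86.68 - 3.66x → x* = 7.7359.

x* = 7.74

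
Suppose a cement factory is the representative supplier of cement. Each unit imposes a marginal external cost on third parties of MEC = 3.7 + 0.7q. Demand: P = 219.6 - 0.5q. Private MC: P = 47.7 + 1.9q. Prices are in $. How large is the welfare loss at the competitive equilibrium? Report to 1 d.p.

Market equilibrium (private): 47.7 + 1.9q = 219.6 - 0.5q → q_m = 71.6250.
Social marginal cost = private MC + MEC = 51.4 + 2.6q.
Set SMC = demand: 51.4 + 2.6q = 219.6 - 0.5q → q* = 54.2581.
The loss is the area between SMC and demand from q* to q_m; with linear curves that's a triangle of height MEC(q_m).
DWL = ½ × 17.3669 × 53.8375 = 467.4952.

DWL = $467.5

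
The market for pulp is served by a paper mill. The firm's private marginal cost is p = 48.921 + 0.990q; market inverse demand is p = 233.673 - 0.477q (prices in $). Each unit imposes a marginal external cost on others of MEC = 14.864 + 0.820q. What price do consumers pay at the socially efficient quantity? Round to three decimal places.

Social marginal cost = private MC + MEC = 63.785 + 1.810q.
Set SMC = demand: 63.785 + 1.810q = 233.673 - 0.477q → q* = 74.2842.
Consumer price on the demand curve at q*: 233.673 − 0.477×74.2842 = 198.2394.

P = $198.239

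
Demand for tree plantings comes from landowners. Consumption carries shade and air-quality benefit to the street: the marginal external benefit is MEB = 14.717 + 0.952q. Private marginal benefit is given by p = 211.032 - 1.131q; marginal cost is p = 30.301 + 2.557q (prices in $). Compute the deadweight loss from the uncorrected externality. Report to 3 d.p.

DWL = $688.279

Market equilibrium (private): 30.301 + 2.557q = 211.032 - 1.131q → q_m = 49.0052.
Social marginal benefit = demand + MEB = 225.749 - 0.179q.
Set SMB = MC: 225.749 - 0.179q = 30.301 + 2.557q → q* = 71.4357.
The welfare-loss triangle has base |q_m − q*| and height MEB(q_m) (the vertical gap between SMB and MC is zero at q* and MEB at q_m).
DWL = ½ × 22.4305 × 61.3699 = 688.2788.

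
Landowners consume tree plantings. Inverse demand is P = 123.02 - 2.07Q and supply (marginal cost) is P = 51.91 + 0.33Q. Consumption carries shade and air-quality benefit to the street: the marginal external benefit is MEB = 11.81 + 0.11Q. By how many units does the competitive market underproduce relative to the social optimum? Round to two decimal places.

Market equilibrium (private): 51.91 + 0.33Q = 123.02 - 2.07Q → Q_m = 29.6292.
Social marginal benefit = demand + MEB = 134.83 - 1.96Q.
Set SMB = MC: 134.83 - 1.96Q = 51.91 + 0.33Q → Q* = 36.2096.
Gap = |29.6292 − 36.2096| = 6.5804.

6.58 units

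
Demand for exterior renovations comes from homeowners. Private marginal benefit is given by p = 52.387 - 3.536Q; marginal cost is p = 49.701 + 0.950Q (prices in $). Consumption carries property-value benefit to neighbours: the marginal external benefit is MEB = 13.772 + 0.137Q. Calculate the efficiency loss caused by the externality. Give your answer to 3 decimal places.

Market equilibrium (private): 49.701 + 0.950Q = 52.387 - 3.536Q → Q_m = 0.5988.
Social marginal benefit = demand + MEB = 66.159 - 3.399Q.
Set SMB = MC: 66.159 - 3.399Q = 49.701 + 0.950Q → Q* = 3.7843.
The welfare-loss triangle has base |Q_m − Q*| and height MEB(Q_m) (the vertical gap between SMB and MC is zero at Q* and MEB at Q_m).
DWL = ½ × 3.1855 × 13.8540 = 22.0660.

DWL = $22.066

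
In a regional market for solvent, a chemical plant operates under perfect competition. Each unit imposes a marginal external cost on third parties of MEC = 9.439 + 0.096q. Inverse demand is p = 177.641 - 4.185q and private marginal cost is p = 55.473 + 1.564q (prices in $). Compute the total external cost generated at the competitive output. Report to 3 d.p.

Market equilibrium (private): 55.473 + 1.564q = 177.641 - 4.185q → q_m = 21.2503.
Total external cost = ∫₀^{q_m} (9.439 + 0.096q) dq = 9.439×21.2503 + ½×0.096×21.2503² = 222.2572.

$222.257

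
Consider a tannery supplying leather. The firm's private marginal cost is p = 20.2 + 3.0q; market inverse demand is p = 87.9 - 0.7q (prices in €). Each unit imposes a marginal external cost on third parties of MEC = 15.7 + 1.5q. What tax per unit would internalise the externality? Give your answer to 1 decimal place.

tax = €30.7 per unit

Social marginal cost = private MC + MEC = 35.9 + 4.5q.
Set SMC = demand: 35.9 + 4.5q = 87.9 - 0.7q → q* = 10.0000.
The Pigouvian tax equals MEC at q*: 15.7 + 1.5×10.0000 = 30.7000.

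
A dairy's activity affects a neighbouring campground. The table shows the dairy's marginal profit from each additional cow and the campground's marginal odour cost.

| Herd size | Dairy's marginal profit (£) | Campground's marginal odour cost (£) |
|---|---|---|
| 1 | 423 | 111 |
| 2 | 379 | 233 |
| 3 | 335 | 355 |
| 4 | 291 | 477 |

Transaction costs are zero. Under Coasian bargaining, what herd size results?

2

Bargaining reaches the level where marginal profit last exceeds marginal odour cost.
That holds through level 2 (379 ≥ 233) but not at 3 (335 < 355).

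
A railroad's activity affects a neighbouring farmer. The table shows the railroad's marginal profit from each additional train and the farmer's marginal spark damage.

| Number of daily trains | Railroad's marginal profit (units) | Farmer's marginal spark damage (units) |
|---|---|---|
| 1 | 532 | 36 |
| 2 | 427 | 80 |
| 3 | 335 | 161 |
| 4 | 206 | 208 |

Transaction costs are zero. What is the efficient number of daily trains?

Bargaining reaches the level where marginal profit last exceeds marginal spark damage.
That holds through level 3 (335 ≥ 161) but not at 4 (206 < 208).

3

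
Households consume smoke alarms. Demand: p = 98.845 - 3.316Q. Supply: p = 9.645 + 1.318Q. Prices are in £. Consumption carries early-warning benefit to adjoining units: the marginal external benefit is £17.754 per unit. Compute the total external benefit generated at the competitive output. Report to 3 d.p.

£341.747

Market equilibrium (private): 9.645 + 1.318Q = 98.845 - 3.316Q → Q_m = 19.2490.
Total external benefit = MEB × Q_m = 17.754 × 19.2490 = 341.7467.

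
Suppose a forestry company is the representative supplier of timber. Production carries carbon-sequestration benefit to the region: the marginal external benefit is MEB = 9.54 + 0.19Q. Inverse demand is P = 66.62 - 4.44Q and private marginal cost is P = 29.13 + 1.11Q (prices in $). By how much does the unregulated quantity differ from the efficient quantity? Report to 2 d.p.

Market equilibrium (private): 29.13 + 1.11Q = 66.62 - 4.44Q → Q_m = 6.7550.
Social marginal cost = private MC − MEB = 19.59 + 0.92Q.
Set SMC = demand: 19.59 + 0.92Q = 66.62 - 4.44Q → Q* = 8.7743.
Gap = |6.7550 − 8.7743| = 2.0193.

2.02 units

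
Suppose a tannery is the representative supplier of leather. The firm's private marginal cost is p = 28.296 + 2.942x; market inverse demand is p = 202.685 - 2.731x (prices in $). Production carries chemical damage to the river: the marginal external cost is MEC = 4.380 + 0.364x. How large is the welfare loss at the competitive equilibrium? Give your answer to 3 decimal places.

Market equilibrium (private): 28.296 + 2.942x = 202.685 - 2.731x → x_m = 30.7402.
Social marginal cost = private MC + MEC = 32.676 + 3.306x.
Set SMC = demand: 32.676 + 3.306x = 202.685 - 2.731x → x* = 28.1612.
The loss is the area between SMC and demand from x* to x_m; with linear curves that's a triangle of height MEC(x_m).
DWL = ½ × 2.5790 × 15.5694 = 20.0767.

DWL = $20.077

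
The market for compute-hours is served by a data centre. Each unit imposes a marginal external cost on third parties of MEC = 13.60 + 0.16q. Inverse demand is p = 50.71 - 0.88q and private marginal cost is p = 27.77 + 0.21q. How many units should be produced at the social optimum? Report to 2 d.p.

q* = 7.47

Social marginal cost = private MC + MEC = 41.37 + 0.37q.
Set SMC = demand: 41.37 + 0.37q = 50.71 - 0.88q → q* = 7.4720.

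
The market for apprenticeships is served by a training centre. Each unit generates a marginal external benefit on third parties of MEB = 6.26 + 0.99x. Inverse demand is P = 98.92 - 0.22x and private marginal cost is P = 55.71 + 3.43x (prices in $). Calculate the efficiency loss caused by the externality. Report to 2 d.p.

Market equilibrium (private): 55.71 + 3.43x = 98.92 - 0.22x → x_m = 11.8384.
Social marginal cost = private MC − MEB = 49.45 + 2.44x.
Set SMC = demand: 49.45 + 2.44x = 98.92 - 0.22x → x* = 18.5977.
Height of the DWL triangle at x_m is demand(x_m) − SMC(x_m) = MEB(x_m) = 17.9800.
DWL = ½ × 6.7593 × 17.9800 = 60.7661.

DWL = $60.77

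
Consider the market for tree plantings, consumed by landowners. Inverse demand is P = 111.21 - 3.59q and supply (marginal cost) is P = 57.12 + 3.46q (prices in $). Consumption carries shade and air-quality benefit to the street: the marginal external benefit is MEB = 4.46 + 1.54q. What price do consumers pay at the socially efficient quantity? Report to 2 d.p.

P = $73.06

Social marginal benefit = demand + MEB = 115.67 - 2.05q.
Set SMB = MC: 115.67 - 2.05q = 57.12 + 3.46q → q* = 10.6261.
Consumer price on the demand curve at q*: 111.21 − 3.59×10.6261 = 73.0623.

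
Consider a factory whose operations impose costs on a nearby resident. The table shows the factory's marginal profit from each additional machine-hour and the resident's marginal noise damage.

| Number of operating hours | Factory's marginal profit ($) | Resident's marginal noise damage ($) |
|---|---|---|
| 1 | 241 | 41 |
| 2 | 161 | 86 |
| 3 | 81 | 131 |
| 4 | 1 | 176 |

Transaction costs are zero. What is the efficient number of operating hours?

Bargaining reaches the level where marginal profit last exceeds marginal noise damage.
That holds through level 2 (161 ≥ 86) but not at 3 (81 < 131).

2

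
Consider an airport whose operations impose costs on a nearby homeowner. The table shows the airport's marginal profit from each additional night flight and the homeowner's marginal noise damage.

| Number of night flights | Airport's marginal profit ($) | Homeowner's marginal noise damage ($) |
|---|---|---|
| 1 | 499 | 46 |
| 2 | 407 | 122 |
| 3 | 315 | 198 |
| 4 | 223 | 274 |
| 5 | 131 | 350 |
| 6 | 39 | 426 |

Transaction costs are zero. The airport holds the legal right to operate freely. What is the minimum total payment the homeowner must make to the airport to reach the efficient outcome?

$393

Left alone the airport would choose level 6 (marginal profit stays positive).
Efficient level: k* = 3 (marginal profit ≥ marginal noise damage through 3).
The homeowner must at least cover the airport's forgone profit from cutting 6→3: 223 + 131 + 39 = 393.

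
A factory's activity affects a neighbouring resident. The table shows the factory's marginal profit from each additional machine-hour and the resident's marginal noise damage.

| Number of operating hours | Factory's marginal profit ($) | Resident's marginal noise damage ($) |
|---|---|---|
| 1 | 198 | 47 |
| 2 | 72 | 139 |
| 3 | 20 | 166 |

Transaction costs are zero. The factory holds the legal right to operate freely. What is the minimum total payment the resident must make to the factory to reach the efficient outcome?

Left alone the factory would choose level 3 (marginal profit stays positive).
Efficient level: k* = 1 (marginal profit ≥ marginal noise damage through 1).
The resident must at least cover the factory's forgone profit from cutting 3→1: 72 + 20 = 92.

$92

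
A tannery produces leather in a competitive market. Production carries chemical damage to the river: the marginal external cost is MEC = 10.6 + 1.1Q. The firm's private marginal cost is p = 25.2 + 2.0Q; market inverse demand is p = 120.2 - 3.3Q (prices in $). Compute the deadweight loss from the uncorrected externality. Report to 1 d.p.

DWL = $71.8

Market equilibrium (private): 25.2 + 2.0Q = 120.2 - 3.3Q → Q_m = 17.9245.
Social marginal cost = private MC + MEC = 35.8 + 3.1Q.
Set SMC = demand: 35.8 + 3.1Q = 120.2 - 3.3Q → Q* = 13.1875.
Height of the DWL triangle at Q_m is SMC(Q_m) − demand(Q_m) = MEC(Q_m) = 30.3170.
DWL = ½ × 4.7370 × 30.3170 = 71.8058.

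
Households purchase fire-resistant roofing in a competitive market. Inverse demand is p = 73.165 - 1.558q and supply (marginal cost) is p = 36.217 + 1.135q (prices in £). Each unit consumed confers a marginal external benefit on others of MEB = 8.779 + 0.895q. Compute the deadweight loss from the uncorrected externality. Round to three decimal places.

Market equilibrium (private): 36.217 + 1.135q = 73.165 - 1.558q → q_m = 13.7200.
Social marginal benefit = demand + MEB = 81.944 - 0.663q.
Set SMB = MC: 81.944 - 0.663q = 36.217 + 1.135q → q* = 25.4321.
The loss is the area between SMB and MC from q* to q_m; with linear curves that's a triangle of height MEB(q_m).
DWL = ½ × 11.7121 × 21.0584 = 123.3190.

DWL = £123.319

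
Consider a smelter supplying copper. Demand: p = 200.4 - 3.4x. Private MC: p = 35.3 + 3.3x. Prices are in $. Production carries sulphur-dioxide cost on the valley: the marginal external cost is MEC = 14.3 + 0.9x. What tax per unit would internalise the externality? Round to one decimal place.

Social marginal cost = private MC + MEC = 49.6 + 4.2x.
Set SMC = demand: 49.6 + 4.2x = 200.4 - 3.4x → x* = 19.8421.
The Pigouvian tax equals MEC at x*: 14.3 + 0.9×19.8421 = 32.1579.

tax = $32.2 per unit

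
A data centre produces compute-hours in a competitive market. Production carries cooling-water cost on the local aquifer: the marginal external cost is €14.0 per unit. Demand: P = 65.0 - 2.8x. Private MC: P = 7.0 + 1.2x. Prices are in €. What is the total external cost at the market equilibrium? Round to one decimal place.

Market equilibrium (private): 7.0 + 1.2x = 65.0 - 2.8x → x_m = 14.5000.
Total external cost = MEC × x_m = 14.0 × 14.5000 = 203.0000.

€203.0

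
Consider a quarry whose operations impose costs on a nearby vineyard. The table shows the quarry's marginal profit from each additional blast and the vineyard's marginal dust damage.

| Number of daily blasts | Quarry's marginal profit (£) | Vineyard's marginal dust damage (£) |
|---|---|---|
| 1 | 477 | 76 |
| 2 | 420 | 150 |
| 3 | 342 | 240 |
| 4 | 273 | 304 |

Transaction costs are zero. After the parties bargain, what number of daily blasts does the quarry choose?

3

Bargaining reaches the level where marginal profit last exceeds marginal dust damage.
That holds through level 3 (342 ≥ 240) but not at 4 (273 < 304).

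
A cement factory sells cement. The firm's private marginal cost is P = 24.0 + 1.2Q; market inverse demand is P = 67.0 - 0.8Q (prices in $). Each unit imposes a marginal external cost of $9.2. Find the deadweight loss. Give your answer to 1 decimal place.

Market equilibrium (private): 24.0 + 1.2Q = 67.0 - 0.8Q → Q_m = 21.5000.
Social marginal cost = private MC + MEC = 33.2 + 1.2Q.
Set SMC = demand: 33.2 + 1.2Q = 67.0 - 0.8Q → Q* = 16.9000.
The loss is the area between SMC and demand from Q* to Q_m; with linear curves that's a triangle of height MEC(Q_m).
DWL = ½ × 4.6000 × 9.2000 = 21.1600.

DWL = $21.2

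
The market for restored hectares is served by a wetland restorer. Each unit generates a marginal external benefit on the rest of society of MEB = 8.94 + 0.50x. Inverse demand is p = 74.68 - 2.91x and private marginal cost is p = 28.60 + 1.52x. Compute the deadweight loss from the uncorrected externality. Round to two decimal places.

DWL = 25.44

Market equilibrium (private): 28.60 + 1.52x = 74.68 - 2.91x → x_m = 10.4018.
Social marginal cost = private MC − MEB = 19.66 + 1.02x.
Set SMC = demand: 19.66 + 1.02x = 74.68 - 2.91x → x* = 14.0000.
Between x* and x_m the wedge demand − SMC runs linearly from 0 to MEB(x_m), so the loss is a triangle.
DWL = ½ × 3.5982 × 14.1409 = 25.4409.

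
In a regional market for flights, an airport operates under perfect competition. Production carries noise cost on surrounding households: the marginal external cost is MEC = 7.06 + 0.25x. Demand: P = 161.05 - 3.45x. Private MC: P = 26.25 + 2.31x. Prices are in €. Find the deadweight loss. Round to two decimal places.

DWL = €13.87

Market equilibrium (private): 26.25 + 2.31x = 161.05 - 3.45x → x_m = 23.4028.
Social marginal cost = private MC + MEC = 33.31 + 2.56x.
Set SMC = demand: 33.31 + 2.56x = 161.05 - 3.45x → x* = 21.2546.
Between x* and x_m the wedge SMC − demand runs linearly from 0 to MEC(x_m), so the loss is a triangle.
DWL = ½ × 2.1482 × 12.9107 = 13.8674.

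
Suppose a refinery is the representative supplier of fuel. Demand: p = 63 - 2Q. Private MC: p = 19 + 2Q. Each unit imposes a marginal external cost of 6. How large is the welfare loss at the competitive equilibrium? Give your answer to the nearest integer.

DWL = 5

Market equilibrium (private): 19 + 2Q = 63 - 2Q → Q_m = 11.0000.
Social marginal cost = private MC + MEC = 25 + 2Q.
Set SMC = demand: 25 + 2Q = 63 - 2Q → Q* = 9.5000.
Height of the DWL triangle at Q_m is SMC(Q_m) − demand(Q_m) = MEC(Q_m) = 6.0000.
DWL = ½ × 1.5000 × 6.0000 = 4.5000.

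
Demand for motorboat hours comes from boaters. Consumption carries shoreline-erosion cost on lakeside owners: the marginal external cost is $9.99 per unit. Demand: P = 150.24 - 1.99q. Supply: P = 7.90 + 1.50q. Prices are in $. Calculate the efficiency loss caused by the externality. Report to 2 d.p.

Market equilibrium (private): 7.90 + 1.50q = 150.24 - 1.99q → q_m = 40.7851.
Social marginal benefit = demand − MEC = 140.25 - 1.99q.
Set SMB = MC: 140.25 - 1.99q = 7.90 + 1.50q → q* = 37.9226.
Between q* and q_m the wedge MC − SMB runs linearly from 0 to MEC(q_m), so the loss is a triangle.
DWL = ½ × 2.8625 × 9.9900 = 14.2982.

DWL = $14.30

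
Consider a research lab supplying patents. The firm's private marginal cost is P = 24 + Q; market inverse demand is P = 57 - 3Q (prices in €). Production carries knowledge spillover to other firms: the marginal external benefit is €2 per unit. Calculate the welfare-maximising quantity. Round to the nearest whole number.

Social marginal cost = private MC − MEB = 22 + Q.
Set SMC = demand: 22 + Q = 57 - 3Q → Q* = 8.7500.

Q* = 9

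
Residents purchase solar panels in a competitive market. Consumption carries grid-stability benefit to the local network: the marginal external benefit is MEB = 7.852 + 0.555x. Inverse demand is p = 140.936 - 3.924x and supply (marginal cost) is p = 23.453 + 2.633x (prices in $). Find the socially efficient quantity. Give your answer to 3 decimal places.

x* = 20.882

Social marginal benefit = demand + MEB = 148.788 - 3.369x.
Set SMB = MC: 148.788 - 3.369x = 23.453 + 2.633x → x* = 20.8822.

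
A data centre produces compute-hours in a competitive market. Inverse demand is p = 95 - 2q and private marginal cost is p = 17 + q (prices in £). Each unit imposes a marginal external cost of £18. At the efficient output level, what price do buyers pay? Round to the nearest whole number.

Social marginal cost = private MC + MEC = 35 + q.
Set SMC = demand: 35 + q = 95 - 2q → q* = 20.0000.
Consumer price on the demand curve at q*: 95 − 2×20.0000 = 55.0000.

P = £55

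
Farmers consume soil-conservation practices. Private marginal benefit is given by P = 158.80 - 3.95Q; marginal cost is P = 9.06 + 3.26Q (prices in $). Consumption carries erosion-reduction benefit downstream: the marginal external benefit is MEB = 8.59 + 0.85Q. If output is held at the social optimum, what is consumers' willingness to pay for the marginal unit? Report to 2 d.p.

P = $60.47

Social marginal benefit = demand + MEB = 167.39 - 3.10Q.
Set SMB = MC: 167.39 - 3.10Q = 9.06 + 3.26Q → Q* = 24.8947.
Consumer price on the demand curve at Q*: 158.80 − 3.95×24.8947 = 60.4659.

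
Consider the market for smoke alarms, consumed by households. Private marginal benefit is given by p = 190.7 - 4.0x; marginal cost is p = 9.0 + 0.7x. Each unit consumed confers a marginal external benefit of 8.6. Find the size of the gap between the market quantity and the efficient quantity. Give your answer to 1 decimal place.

1.8 units

Market equilibrium (private): 9.0 + 0.7x = 190.7 - 4.0x → x_m = 38.6596.
Social marginal benefit = demand + MEB = 199.3 - 4.0x.
Set SMB = MC: 199.3 - 4.0x = 9.0 + 0.7x → x* = 40.4894.
Gap = |38.6596 − 40.4894| = 1.8298.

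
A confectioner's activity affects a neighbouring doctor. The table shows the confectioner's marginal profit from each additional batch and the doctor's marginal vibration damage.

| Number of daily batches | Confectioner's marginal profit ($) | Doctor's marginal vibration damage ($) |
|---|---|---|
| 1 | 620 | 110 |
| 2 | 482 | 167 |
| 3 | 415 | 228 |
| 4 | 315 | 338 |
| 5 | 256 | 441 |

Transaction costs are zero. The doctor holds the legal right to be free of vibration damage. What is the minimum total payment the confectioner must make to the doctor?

Efficient level: marginal profit ≥ marginal vibration damage through level 3, so k* = 3.
With the doctor holding the right, the confectioner must at least compensate total damage at k*: 110 + 167 + 228 = 505.

$505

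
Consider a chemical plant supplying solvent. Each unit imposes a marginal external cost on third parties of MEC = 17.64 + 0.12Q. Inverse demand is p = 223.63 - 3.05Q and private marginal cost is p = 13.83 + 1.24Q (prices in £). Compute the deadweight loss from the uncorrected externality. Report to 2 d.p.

Market equilibrium (private): 13.83 + 1.24Q = 223.63 - 3.05Q → Q_m = 48.9044.
Social marginal cost = private MC + MEC = 31.47 + 1.36Q.
Set SMC = demand: 31.47 + 1.36Q = 223.63 - 3.05Q → Q* = 43.5737.
The loss is the area between SMC and demand from Q* to Q_m; with linear curves that's a triangle of height MEC(Q_m).
DWL = ½ × 5.3307 × 23.5085 = 62.6584.

DWL = £62.66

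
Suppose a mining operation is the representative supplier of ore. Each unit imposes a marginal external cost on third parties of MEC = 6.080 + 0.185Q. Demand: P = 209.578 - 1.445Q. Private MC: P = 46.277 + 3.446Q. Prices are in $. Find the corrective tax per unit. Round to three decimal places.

tax = $11.810 per unit

Social marginal cost = private MC + MEC = 52.357 + 3.631Q.
Set SMC = demand: 52.357 + 3.631Q = 209.578 - 1.445Q → Q* = 30.9734.
The Pigouvian tax equals MEC at Q*: 6.080 + 0.185×30.9734 = 11.8101.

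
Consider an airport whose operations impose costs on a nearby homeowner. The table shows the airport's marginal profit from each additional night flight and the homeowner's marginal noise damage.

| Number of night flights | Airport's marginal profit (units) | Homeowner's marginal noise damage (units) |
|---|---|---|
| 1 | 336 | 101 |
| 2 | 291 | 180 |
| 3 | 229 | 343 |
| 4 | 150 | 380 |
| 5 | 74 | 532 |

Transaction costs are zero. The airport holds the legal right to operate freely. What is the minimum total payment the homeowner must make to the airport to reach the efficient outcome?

Left alone the airport would choose level 5 (marginal profit stays positive).
Efficient level: k* = 2 (marginal profit ≥ marginal noise damage through 2).
The homeowner must at least cover the airport's forgone profit from cutting 5→2: 229 + 150 + 74 = 453.

453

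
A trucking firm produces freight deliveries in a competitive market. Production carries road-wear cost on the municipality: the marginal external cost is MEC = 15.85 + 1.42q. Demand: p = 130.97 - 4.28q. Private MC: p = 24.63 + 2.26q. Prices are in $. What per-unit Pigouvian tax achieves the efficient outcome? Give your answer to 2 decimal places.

tax = $31.99 per unit

Social marginal cost = private MC + MEC = 40.48 + 3.68q.
Set SMC = demand: 40.48 + 3.68q = 130.97 - 4.28q → q* = 11.3681.
The Pigouvian tax equals MEC at q*: 15.85 + 1.42×11.3681 = 31.9927.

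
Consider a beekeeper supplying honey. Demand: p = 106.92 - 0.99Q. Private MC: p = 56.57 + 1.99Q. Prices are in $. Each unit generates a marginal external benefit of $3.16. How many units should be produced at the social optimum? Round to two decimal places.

Social marginal cost = private MC − MEB = 53.41 + 1.99Q.
Set SMC = demand: 53.41 + 1.99Q = 106.92 - 0.99Q → Q* = 17.9564.

Q* = 17.96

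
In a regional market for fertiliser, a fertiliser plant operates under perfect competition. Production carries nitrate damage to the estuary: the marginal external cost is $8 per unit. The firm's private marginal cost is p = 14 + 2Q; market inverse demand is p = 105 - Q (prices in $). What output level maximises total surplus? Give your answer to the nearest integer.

Q* = 28

Social marginal cost = private MC + MEC = 22 + 2Q.
Set SMC = demand: 22 + 2Q = 105 - Q → Q* = 27.6667.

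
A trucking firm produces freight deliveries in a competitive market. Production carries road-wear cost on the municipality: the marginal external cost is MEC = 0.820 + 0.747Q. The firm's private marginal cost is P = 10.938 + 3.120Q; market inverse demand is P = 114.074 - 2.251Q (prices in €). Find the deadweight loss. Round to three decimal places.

DWL = €18.793

Market equilibrium (private): 10.938 + 3.120Q = 114.074 - 2.251Q → Q_m = 19.2024.
Social marginal cost = private MC + MEC = 11.758 + 3.867Q.
Set SMC = demand: 11.758 + 3.867Q = 114.074 - 2.251Q → Q* = 16.7238.
The loss is the area between SMC and demand from Q* to Q_m; with linear curves that's a triangle of height MEC(Q_m).
DWL = ½ × 2.4786 × 15.1642 = 18.7930.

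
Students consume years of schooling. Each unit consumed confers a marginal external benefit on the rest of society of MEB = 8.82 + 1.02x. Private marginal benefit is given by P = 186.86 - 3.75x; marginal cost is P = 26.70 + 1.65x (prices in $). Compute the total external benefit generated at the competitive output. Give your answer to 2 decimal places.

Market equilibrium (private): 26.70 + 1.65x = 186.86 - 3.75x → x_m = 29.6593.
Total external benefit = ∫₀^{x_m} (8.82 + 1.02x) dx = 8.82×29.6593 + ½×1.02×29.6593² = 710.2288.

$710.23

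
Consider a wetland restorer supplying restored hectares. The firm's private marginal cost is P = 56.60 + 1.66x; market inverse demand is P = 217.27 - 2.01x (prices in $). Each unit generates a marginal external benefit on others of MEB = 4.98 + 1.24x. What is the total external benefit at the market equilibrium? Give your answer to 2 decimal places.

$1406.33

Market equilibrium (private): 56.60 + 1.66x = 217.27 - 2.01x → x_m = 43.7793.
Total external benefit = ∫₀^{x_m} (4.98 + 1.24x) dx = 4.98×43.7793 + ½×1.24×43.7793² = 1406.3297.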